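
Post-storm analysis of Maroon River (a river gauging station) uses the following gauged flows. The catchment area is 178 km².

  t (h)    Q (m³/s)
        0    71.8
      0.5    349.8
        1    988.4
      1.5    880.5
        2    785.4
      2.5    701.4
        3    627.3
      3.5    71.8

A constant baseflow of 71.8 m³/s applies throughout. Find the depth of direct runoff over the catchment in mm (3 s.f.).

d ≈ 39.5 mm

Direct runoff: 0.0, 278.0, 916.6, 808.7, 713.6, 629.6, 555.5, 0.0 m³/s; ΣQ_DR = 3902 m³/s.
V = ΣQ_DR · Δt = 3902 × 1800 s = 7.024 × 10^6 m³.
Over A = 178 km², depth = V / A = 39.5 mm.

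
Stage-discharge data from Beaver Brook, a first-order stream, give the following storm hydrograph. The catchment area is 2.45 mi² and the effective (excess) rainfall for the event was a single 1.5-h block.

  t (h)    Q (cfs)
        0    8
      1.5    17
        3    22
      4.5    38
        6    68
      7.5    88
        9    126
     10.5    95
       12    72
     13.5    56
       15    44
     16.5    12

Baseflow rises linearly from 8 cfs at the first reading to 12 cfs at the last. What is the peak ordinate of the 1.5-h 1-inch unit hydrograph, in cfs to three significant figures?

U_p ≈ 232 cfs

Direct runoff: 0.00, 8.64, 13.27, 28.91, 58.55, 78.18, 115.82, 84.45, 61.09, 44.73, 32.36, 0.00 cfs; ΣQ_DR = 526.0 cfs, peak = 115.82 cfs.
Runoff depth d = ΣQ_DR·Δt / A = 526.0 × 5400 / (2.45 mi²) = 0.4990 in.
The 1-inch UH is the DRH scaled by (1 in)/d, so U_p = 115.82 × 1/0.4990 = 232 cfs.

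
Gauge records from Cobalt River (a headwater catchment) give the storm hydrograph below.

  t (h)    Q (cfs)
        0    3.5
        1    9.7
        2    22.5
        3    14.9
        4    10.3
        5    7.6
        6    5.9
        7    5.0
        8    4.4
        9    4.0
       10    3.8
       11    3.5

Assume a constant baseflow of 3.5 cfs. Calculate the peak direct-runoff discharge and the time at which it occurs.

Q_p = 19.0 cfs at t = 2 h

Subtracting baseflow gives direct-runoff ordinates: 0.0, 6.2, 19.0, 11.4, 6.8, 4.1, 2.4, 1.5, 0.9, 0.5, 0.3, 0.0 cfs.
The maximum is 19.0 cfs, occurring at the reading for t = 2 h.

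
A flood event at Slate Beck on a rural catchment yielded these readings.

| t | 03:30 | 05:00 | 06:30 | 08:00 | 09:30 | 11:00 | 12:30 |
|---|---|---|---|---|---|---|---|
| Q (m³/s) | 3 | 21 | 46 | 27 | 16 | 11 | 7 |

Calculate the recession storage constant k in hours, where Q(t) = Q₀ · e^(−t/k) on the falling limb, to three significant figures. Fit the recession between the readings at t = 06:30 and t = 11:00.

k ≈ 3.15 h

On the falling limb, Q drops from 46 to 11 m³/s between t = 06:30 and t = 11:00 (Δt = 4.5 h).
k = −Δt / ln(Q₂/Q₁) = −4.5 / ln(11/46) = 3.15 h.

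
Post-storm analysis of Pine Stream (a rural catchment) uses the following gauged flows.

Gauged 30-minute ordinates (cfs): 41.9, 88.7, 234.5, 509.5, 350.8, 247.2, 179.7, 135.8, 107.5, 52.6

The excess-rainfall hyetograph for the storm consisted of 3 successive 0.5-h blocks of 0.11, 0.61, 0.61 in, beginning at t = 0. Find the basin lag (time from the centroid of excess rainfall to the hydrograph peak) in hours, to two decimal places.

Centroid of excess rainfall: t_c = Σ P_i·t̄_i / ΣP_i = 0.9380 h (block centres at 0.25, 0.75, 1.25 h).
Hydrograph peak occurs at t = 1.5 h, so basin lag t_L = 1.5 − 0.9380 = 0.56 h.

t_L ≈ 0.56 h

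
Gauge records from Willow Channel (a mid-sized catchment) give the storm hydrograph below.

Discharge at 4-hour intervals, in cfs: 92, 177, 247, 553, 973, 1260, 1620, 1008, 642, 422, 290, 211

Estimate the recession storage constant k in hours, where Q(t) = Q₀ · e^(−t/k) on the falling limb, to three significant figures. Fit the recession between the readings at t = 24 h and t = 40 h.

k ≈ 9.30 h

On the falling limb, Q drops from 1620 to 290 cfs between t = 24 h and t = 40 h (Δt = 16 h).
k = −Δt / ln(Q₂/Q₁) = −16 / ln(290/1620) = 9.30 h.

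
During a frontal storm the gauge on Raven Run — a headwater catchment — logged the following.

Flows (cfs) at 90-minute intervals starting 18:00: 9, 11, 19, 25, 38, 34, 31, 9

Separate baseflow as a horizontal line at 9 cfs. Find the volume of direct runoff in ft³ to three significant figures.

V ≈ 5.62 × 10^5 ft³

Direct-runoff ordinates (Q − Q_b): 0.0, 2.0, 10.0, 16.0, 29.0, 25.0, 22.0, 0.0 cfs.
ΣQ_DR = 104.0 cfs.
With Δt = 1.5 h = 5400 s, V = ΣQ_DR · Δt = 104.0 × 5400 = 5.62 × 10^5 ft³.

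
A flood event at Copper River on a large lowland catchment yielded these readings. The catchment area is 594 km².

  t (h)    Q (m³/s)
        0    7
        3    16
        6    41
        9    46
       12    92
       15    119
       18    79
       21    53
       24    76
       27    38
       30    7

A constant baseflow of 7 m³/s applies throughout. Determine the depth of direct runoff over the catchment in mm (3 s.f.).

d ≈ 9.04 mm

Direct runoff: 0.0, 9.0, 34.0, 39.0, 85.0, 112.0, 72.0, 46.0, 69.0, 31.0, 0.0 m³/s; ΣQ_DR = 497.0 m³/s.
V = ΣQ_DR · Δt = 497.0 × 10800 s = 5.368 × 10^6 m³.
Over A = 594 km², depth = V / A = 9.04 mm.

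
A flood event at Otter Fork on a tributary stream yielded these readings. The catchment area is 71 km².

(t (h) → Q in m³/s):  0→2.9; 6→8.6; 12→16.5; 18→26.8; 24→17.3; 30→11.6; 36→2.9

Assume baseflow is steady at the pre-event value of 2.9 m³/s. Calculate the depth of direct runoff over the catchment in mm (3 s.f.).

d ≈ 20.2 mm

Direct runoff: 0.0, 5.7, 13.6, 23.9, 14.4, 8.7, 0.0 m³/s; ΣQ_DR = 66.30 m³/s.
V = ΣQ_DR · Δt = 66.30 × 21600 s = 1.432 × 10^6 m³.
Over A = 71 km², depth = V / A = 20.2 mm.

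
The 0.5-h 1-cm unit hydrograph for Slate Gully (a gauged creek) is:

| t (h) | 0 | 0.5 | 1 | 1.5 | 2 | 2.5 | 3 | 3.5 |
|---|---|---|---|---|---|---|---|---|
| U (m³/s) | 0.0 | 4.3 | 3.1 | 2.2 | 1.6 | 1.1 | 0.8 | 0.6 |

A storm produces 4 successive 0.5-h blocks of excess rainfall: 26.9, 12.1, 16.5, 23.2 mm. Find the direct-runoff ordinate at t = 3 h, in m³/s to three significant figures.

Q ≈ 11.2 m³/s

By discrete convolution, Q_j = Σ (P_i / 10 mm) · U_{j−i}.
At t = 3 h (j=6): Q = (26.9/10)·0.8 + (12.1/10)·1.1 + (16.5/10)·1.6 + (23.2/10)·2.2 = 11.2 m³/s.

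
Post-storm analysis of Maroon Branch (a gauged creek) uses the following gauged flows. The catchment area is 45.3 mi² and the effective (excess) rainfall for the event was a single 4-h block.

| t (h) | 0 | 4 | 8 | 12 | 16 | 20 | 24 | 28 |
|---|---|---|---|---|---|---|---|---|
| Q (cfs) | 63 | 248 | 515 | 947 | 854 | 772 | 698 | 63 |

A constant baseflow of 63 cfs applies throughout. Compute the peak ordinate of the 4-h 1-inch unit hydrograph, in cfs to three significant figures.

Direct runoff: 0.0, 185.0, 452.0, 884.0, 791.0, 709.0, 635.0, 0.0 cfs; ΣQ_DR = 3656 cfs, peak = 884.0 cfs.
Runoff depth d = ΣQ_DR·Δt / A = 3656 × 14400 / (45.3 mi²) = 0.5002 in.
The 1-inch UH is the DRH scaled by (1 in)/d, so U_p = 884.0 × 1/0.5002 = 1770 cfs.

U_p ≈ 1770 cfs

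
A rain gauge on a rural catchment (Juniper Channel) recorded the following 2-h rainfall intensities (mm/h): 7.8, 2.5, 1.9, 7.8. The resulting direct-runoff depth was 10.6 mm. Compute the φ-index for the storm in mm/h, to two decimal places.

φ ≈ 5.15 mm/h

Only the 2 blocks with intensity above φ contribute runoff: 7.8, 7.8 mm/h.
Σ(I−φ)·Δt = d  ⇒  (7.8+7.8 − 2φ)·2 = 10.6
φ = (15.60 − 10.6/2) / 2 = 5.15 mm/h.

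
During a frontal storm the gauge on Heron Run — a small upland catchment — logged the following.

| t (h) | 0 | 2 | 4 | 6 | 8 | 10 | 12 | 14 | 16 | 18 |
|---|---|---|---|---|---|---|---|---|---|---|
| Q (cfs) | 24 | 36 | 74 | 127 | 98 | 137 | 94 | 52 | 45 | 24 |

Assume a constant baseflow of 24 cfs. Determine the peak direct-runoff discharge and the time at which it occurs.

Q_p = 113.0 cfs at t = 10 h

Subtracting baseflow gives direct-runoff ordinates: 0.0, 12.0, 50.0, 103.0, 74.0, 113.0, 70.0, 28.0, 21.0, 0.0 cfs.
The maximum is 113.0 cfs, occurring at the reading for t = 10 h.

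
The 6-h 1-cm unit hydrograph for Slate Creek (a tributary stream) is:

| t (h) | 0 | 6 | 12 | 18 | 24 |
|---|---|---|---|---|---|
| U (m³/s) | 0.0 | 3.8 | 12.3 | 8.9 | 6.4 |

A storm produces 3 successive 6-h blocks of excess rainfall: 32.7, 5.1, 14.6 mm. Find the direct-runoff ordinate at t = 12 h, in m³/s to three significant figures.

Q ≈ 42.2 m³/s

By discrete convolution, Q_j = Σ (P_i / 10 mm) · U_{j−i}.
At t = 12 h (j=2): Q = (32.7/10)·12.3 + (5.1/10)·3.8 + (14.6/10)·0.0 = 42.2 m³/s.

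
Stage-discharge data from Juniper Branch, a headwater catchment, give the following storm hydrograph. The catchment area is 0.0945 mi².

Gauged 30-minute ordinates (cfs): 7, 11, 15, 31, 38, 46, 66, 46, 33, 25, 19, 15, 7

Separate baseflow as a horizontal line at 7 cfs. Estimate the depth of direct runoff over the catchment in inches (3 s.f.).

Direct runoff: 0.0, 4.0, 8.0, 24.0, 31.0, 39.0, 59.0, 39.0, 26.0, 18.0, 12.0, 8.0, 0.0 cfs; ΣQ_DR = 268.0 cfs.
V = ΣQ_DR · Δt = 268.0 × 1800 s = 4.824 × 10^5 ft³.
Over A = 0.0945 mi², depth = V / A = 2.20 in.

d ≈ 2.20 in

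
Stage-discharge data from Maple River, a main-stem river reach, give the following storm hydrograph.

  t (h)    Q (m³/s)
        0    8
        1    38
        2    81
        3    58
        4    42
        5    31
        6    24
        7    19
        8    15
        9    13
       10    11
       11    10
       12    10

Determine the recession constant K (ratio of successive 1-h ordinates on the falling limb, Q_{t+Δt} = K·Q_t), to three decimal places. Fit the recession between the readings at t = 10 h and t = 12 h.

K ≈ 0.953

Using the recession-limb readings at t = 10 h and t = 12 h: Q falls from 11 to 10 m³/s over 2 intervals.
K = (Q₂/Q₁)^(1/2) = (10/11)^(1/2) = 0.953.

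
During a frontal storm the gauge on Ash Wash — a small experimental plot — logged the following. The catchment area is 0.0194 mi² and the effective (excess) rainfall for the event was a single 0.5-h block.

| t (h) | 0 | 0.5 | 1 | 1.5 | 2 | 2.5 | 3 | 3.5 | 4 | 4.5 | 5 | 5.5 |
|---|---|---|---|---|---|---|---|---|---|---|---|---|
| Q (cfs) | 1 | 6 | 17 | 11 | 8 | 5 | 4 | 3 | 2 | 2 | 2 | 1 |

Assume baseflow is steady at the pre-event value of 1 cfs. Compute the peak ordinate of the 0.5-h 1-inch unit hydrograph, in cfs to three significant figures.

U_p ≈ 8.01 cfs

Direct runoff: 0.0, 5.0, 16.0, 10.0, 7.0, 4.0, 3.0, 2.0, 1.0, 1.0, 1.0, 0.0 cfs; ΣQ_DR = 50.00 cfs, peak = 16.0 cfs.
Runoff depth d = ΣQ_DR·Δt / A = 50.00 × 1800 / (0.0194 mi²) = 1.997 in.
The 1-inch UH is the DRH scaled by (1 in)/d, so U_p = 16.0 × 1/1.997 = 8.01 cfs.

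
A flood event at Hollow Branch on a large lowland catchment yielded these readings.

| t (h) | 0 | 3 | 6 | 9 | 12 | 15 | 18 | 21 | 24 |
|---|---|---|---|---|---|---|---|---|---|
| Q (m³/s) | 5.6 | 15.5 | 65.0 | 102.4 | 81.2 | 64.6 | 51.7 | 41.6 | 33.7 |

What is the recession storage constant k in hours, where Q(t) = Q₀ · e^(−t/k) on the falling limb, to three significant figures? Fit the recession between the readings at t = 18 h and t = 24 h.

k ≈ 14.0 h

On the falling limb, Q drops from 51.7 to 33.7 m³/s between t = 18 h and t = 24 h (Δt = 6 h).
k = −Δt / ln(Q₂/Q₁) = −6 / ln(33.7/51.7) = 14.0 h.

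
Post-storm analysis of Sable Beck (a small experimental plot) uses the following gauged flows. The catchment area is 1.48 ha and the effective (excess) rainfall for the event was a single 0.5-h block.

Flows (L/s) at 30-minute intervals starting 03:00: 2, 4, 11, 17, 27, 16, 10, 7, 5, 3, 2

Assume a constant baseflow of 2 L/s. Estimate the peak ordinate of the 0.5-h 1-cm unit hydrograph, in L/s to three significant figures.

Direct runoff: 0.0, 2.0, 9.0, 15.0, 25.0, 14.0, 8.0, 5.0, 3.0, 1.0, 0.0 L/s; ΣQ_DR = 82.00 L/s, peak = 25.0 L/s.
Runoff depth d = ΣQ_DR·Δt / A = 82.00 × 1800 / (1.48 ha) = 9.973 mm.
The 1-cm UH is the DRH scaled by (10 mm)/d, so U_p = 25.0 × 10/9.973 = 25.1 L/s.

U_p ≈ 25.1 L/s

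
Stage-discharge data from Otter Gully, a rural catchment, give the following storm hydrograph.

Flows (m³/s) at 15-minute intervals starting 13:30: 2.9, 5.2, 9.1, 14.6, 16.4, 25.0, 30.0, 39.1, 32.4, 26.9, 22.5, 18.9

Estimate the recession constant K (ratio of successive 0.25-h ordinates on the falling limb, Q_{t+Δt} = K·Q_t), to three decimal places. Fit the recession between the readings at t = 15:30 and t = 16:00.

Using the recession-limb readings at t = 15:30 and t = 16:00: Q falls from 32.4 to 22.5 m³/s over 2 intervals.
K = (Q₂/Q₁)^(1/2) = (22.5/32.4)^(1/2) = 0.833.

K ≈ 0.833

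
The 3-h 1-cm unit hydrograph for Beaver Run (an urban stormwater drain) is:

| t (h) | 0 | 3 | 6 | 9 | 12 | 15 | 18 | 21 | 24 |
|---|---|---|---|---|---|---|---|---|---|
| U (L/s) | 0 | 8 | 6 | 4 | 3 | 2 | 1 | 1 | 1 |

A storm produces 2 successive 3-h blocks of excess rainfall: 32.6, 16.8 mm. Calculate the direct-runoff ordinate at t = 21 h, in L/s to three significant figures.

By discrete convolution, Q_j = Σ (P_i / 10 mm) · U_{j−i}.
At t = 21 h (j=7): Q = (32.6/10)·1 + (16.8/10)·1 = 4.94 L/s.

Q ≈ 4.94 L/s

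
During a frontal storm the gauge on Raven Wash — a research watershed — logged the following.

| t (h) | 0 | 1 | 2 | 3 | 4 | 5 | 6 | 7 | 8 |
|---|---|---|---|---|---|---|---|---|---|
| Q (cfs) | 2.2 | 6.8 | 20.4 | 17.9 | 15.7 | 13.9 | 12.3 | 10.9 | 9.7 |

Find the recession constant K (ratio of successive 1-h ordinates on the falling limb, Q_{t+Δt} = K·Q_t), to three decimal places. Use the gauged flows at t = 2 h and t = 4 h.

K ≈ 0.877

Using the recession-limb readings at t = 2 h and t = 4 h: Q falls from 20.4 to 15.7 cfs over 2 intervals.
K = (Q₂/Q₁)^(1/2) = (15.7/20.4)^(1/2) = 0.877.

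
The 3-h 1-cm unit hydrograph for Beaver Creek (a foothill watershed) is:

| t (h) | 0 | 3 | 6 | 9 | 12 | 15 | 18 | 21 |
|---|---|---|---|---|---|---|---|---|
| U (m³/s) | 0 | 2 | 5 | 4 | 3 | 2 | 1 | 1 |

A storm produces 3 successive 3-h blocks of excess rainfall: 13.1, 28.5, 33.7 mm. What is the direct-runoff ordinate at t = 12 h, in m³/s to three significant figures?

By discrete convolution, Q_j = Σ (P_i / 10 mm) · U_{j−i}.
At t = 12 h (j=4): Q = (13.1/10)·3 + (28.5/10)·4 + (33.7/10)·5 = 32.2 m³/s.

Q ≈ 32.2 m³/s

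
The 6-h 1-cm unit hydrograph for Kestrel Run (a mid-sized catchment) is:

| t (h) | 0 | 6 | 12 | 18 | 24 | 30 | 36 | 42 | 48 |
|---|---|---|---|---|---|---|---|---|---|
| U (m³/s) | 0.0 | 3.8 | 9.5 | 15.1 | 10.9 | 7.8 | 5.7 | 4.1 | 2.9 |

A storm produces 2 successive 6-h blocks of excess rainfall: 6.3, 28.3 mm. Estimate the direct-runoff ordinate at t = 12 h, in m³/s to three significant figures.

Q ≈ 16.7 m³/s

By discrete convolution, Q_j = Σ (P_i / 10 mm) · U_{j−i}.
At t = 12 h (j=2): Q = (6.3/10)·9.5 + (28.3/10)·3.8 = 16.7 m³/s.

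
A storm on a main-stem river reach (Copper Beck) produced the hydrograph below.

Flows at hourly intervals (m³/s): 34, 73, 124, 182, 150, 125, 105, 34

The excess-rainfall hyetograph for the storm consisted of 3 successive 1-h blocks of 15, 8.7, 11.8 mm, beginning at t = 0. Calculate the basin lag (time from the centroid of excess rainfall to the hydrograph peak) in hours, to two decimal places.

Centroid of excess rainfall: t_c = Σ P_i·t̄_i / ΣP_i = 1.4099 h (block centres at 0.5, 1.5, 2.5 h).
Hydrograph peak occurs at t = 3 h, so basin lag t_L = 3 − 1.4099 = 1.59 h.

t_L ≈ 1.59 h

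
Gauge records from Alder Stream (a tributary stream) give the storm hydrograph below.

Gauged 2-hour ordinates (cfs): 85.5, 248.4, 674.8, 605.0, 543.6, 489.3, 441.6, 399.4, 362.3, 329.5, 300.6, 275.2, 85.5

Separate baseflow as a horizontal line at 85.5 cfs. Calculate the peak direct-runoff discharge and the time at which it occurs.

Subtracting baseflow gives direct-runoff ordinates: 0.0, 162.9, 589.3, 519.5, 458.1, 403.8, 356.1, 313.9, 276.8, 244.0, 215.1, 189.7, 0.0 cfs.
The maximum is 589.3 cfs, occurring at the reading for t = 4 h.

Q_p = 589.3 cfs at t = 4 h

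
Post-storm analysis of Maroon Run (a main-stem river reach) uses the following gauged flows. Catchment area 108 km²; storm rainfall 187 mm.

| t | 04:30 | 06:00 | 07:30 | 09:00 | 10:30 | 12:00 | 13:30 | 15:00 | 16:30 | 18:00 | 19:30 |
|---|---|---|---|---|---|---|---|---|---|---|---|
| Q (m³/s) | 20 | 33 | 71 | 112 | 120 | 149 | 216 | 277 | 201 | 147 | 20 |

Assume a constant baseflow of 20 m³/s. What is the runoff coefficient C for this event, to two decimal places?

C ≈ 0.31

ΣQ_DR = 1146 m³/s; V = ΣQ_DR·Δt = 6.188 × 10^6 m³.
Runoff depth d = V / A = 57.30 mm.
C = d / P = 57.30 / 187 = 0.31.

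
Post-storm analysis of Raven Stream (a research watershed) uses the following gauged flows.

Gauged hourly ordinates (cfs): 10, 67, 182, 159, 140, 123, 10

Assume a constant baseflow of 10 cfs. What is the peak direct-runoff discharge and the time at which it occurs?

Q_p = 172.0 cfs at t = 2 h

Subtracting baseflow gives direct-runoff ordinates: 0.0, 57.0, 172.0, 149.0, 130.0, 113.0, 0.0 cfs.
The maximum is 172.0 cfs, occurring at the reading for t = 2 h.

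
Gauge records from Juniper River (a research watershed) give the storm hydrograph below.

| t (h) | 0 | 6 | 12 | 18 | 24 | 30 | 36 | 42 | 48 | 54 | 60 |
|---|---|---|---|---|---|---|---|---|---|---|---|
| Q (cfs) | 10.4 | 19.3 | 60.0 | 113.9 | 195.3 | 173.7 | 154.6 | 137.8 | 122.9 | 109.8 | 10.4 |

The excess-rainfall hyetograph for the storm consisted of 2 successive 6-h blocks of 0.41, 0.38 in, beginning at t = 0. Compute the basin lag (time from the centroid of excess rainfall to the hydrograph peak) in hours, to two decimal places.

t_L ≈ 18.11 h

Centroid of excess rainfall: t_c = Σ P_i·t̄_i / ΣP_i = 5.8861 h (block centres at 3, 9 h).
Hydrograph peak occurs at t = 24 h, so basin lag t_L = 24 − 5.8861 = 18.11 h.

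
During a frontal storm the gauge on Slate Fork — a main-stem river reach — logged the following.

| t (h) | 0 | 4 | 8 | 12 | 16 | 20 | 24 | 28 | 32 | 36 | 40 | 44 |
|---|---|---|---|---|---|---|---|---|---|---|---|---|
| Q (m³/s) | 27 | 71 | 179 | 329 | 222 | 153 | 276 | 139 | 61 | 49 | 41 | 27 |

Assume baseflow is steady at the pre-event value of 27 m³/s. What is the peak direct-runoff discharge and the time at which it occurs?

Q_p = 302.0 m³/s at t = 12 h

Subtracting baseflow gives direct-runoff ordinates: 0.0, 44.0, 152.0, 302.0, 195.0, 126.0, 249.0, 112.0, 34.0, 22.0, 14.0, 0.0 m³/s.
The maximum is 302.0 m³/s, occurring at the reading for t = 12 h.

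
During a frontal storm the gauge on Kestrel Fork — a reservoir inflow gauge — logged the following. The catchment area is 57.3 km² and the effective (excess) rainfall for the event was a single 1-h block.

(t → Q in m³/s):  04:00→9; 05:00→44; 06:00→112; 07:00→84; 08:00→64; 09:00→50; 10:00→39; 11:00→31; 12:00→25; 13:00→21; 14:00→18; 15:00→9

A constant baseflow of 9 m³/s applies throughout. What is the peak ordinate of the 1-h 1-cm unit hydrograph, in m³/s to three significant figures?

Direct runoff: 0.0, 35.0, 103.0, 75.0, 55.0, 41.0, 30.0, 22.0, 16.0, 12.0, 9.0, 0.0 m³/s; ΣQ_DR = 398.0 m³/s, peak = 103.0 m³/s.
Runoff depth d = ΣQ_DR·Δt / A = 398.0 × 3600 / (57.3 km²) = 25.01 mm.
The 1-cm UH is the DRH scaled by (10 mm)/d, so U_p = 103.0 × 10/25.01 = 41.2 m³/s.

U_p ≈ 41.2 m³/s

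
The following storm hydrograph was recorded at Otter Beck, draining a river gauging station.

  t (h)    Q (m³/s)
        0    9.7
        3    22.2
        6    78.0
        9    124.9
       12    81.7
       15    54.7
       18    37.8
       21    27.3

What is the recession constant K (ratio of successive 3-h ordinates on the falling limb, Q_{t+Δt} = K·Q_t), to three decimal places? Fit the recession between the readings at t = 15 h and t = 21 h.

Using the recession-limb readings at t = 15 h and t = 21 h: Q falls from 54.7 to 27.3 m³/s over 2 intervals.
K = (Q₂/Q₁)^(1/2) = (27.3/54.7)^(1/2) = 0.706.

K ≈ 0.706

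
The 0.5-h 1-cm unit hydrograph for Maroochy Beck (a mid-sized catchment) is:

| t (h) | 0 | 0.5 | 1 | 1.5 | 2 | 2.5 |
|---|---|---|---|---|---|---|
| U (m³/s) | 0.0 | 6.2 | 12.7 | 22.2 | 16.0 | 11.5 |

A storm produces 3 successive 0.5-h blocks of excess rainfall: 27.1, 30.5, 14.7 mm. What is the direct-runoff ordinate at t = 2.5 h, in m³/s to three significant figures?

Q ≈ 113 m³/s

By discrete convolution, Q_j = Σ (P_i / 10 mm) · U_{j−i}.
At t = 2.5 h (j=5): Q = (27.1/10)·11.5 + (30.5/10)·16.0 + (14.7/10)·22.2 = 113 m³/s.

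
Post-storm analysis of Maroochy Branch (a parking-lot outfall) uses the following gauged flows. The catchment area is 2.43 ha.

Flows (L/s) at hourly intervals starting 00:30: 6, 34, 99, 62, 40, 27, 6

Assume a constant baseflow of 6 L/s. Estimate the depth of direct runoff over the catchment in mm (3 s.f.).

Direct runoff: 0.0, 28.0, 93.0, 56.0, 34.0, 21.0, 0.0 L/s; ΣQ_DR = 232.0 L/s.
V = ΣQ_DR · Δt = 232.0 × 3600 s = 8.352 × 10^5 L.
Over A = 2.43 ha, depth = V / A = 34.4 mm.

d ≈ 34.4 mm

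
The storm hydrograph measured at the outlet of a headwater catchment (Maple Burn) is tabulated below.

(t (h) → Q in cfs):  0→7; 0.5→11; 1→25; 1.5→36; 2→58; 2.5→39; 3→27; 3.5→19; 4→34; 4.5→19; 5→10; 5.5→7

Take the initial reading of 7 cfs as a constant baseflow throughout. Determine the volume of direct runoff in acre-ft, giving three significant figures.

Direct-runoff ordinates (Q − Q_b): 0.0, 4.0, 18.0, 29.0, 51.0, 32.0, 20.0, 12.0, 27.0, 12.0, 3.0, 0.0 cfs.
ΣQ_DR = 208.0 cfs.
With Δt = 0.5 h = 1800 s, V = ΣQ_DR · Δt = 208.0 × 1800 = 3.74 × 10^5 ft³ = 8.60 acre-ft.

V ≈ 8.60 acre-ft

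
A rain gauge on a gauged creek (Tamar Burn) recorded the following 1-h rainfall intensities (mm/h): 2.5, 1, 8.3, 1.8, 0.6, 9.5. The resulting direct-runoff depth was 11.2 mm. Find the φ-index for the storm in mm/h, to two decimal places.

φ ≈ 3.30 mm/h

Only the 2 blocks with intensity above φ contribute runoff: 8.3, 9.5 mm/h.
Σ(I−φ)·Δt = d  ⇒  (8.3+9.5 − 2φ)·1 = 11.2
φ = (17.80 − 11.2/1) / 2 = 3.30 mm/h.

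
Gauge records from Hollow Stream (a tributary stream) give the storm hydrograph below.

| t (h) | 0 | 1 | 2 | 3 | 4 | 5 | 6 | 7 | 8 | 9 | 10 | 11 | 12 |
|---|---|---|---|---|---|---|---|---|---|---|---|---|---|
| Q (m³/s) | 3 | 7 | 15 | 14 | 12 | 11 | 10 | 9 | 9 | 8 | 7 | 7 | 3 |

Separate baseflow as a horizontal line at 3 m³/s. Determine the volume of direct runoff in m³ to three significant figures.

V ≈ 2.74 × 10^5 m³

Direct-runoff ordinates (Q − Q_b): 0.0, 4.0, 12.0, 11.0, 9.0, 8.0, 7.0, 6.0, 6.0, 5.0, 4.0, 4.0, 0.0 m³/s.
ΣQ_DR = 76.00 m³/s.
With Δt = 1 h = 3600 s, V = ΣQ_DR · Δt = 76.00 × 3600 = 2.74 × 10^5 m³.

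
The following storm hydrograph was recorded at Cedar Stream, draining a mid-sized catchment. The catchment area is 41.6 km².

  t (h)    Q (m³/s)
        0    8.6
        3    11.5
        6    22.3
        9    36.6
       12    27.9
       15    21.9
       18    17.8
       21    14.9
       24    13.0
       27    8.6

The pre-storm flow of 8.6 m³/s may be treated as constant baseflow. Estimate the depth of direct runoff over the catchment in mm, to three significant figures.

d ≈ 25.2 mm

Direct runoff: 0.0, 2.9, 13.7, 28.0, 19.3, 13.3, 9.2, 6.3, 4.4, 0.0 m³/s; ΣQ_DR = 97.10 m³/s.
V = ΣQ_DR · Δt = 97.10 × 10800 s = 1.049 × 10^6 m³.
Over A = 41.6 km², depth = V / A = 25.2 mm.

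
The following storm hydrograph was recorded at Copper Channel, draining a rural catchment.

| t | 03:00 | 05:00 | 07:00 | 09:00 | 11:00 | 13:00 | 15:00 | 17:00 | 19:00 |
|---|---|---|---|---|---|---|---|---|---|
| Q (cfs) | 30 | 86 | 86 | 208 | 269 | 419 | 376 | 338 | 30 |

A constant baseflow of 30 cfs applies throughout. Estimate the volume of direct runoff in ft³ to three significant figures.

Direct-runoff ordinates (Q − Q_b): 0.0, 56.0, 56.0, 178.0, 239.0, 389.0, 346.0, 308.0, 0.0 cfs.
ΣQ_DR = 1572 cfs.
With Δt = 2 h = 7200 s, V = ΣQ_DR · Δt = 1572 × 7200 = 1.13 × 10^7 ft³.

V ≈ 1.13 × 10^7 ft³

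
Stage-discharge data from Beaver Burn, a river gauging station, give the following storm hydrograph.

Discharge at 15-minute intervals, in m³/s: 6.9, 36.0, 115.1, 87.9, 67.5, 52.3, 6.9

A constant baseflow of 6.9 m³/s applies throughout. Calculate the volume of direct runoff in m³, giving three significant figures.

Direct-runoff ordinates (Q − Q_b): 0.0, 29.1, 108.2, 81.0, 60.6, 45.4, 0.0 m³/s.
ΣQ_DR = 324.3 m³/s.
With Δt = 0.25 h = 900 s, V = ΣQ_DR · Δt = 324.3 × 900 = 2.92 × 10^5 m³.

V ≈ 2.92 × 10^5 m³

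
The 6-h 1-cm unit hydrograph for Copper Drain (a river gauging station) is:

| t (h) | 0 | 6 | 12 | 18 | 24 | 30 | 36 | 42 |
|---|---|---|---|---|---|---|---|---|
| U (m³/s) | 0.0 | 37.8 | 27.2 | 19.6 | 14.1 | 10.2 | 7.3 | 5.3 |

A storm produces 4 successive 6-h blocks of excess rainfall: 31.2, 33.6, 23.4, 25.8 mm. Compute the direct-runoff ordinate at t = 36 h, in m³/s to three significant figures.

By discrete convolution, Q_j = Σ (P_i / 10 mm) · U_{j−i}.
At t = 36 h (j=6): Q = (31.2/10)·7.3 + (33.6/10)·10.2 + (23.4/10)·14.1 + (25.8/10)·19.6 = 141 m³/s.

Q ≈ 141 m³/s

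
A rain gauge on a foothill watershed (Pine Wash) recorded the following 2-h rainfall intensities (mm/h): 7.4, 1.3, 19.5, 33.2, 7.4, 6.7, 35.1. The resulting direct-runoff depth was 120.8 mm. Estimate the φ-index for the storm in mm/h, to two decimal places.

φ ≈ 9.13 mm/h

Only the 3 blocks with intensity above φ contribute runoff: 19.5, 33.2, 35.1 mm/h.
Σ(I−φ)·Δt = d  ⇒  (19.5+33.2+35.1 − 3φ)·2 = 120.8
φ = (87.80 − 120.8/2) / 3 = 9.13 mm/h.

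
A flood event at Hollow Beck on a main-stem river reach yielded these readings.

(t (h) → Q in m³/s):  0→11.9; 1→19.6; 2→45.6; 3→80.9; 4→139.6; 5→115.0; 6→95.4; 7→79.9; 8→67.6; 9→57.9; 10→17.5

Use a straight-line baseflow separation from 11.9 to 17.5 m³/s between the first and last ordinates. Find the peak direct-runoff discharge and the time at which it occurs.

Q_p = 125.46 m³/s at t = 4 h

Subtracting baseflow gives direct-runoff ordinates: 0.00, 7.14, 32.58, 67.32, 125.46, 100.30, 80.14, 64.08, 51.22, 40.96, 0.00 m³/s.
The maximum is 125.46 m³/s, occurring at the reading for t = 4 h.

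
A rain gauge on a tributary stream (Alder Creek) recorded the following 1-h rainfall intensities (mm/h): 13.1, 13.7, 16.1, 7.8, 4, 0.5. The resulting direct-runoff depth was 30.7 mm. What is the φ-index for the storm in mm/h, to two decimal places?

Only the 4 blocks with intensity above φ contribute runoff: 13.1, 13.7, 16.1, 7.8 mm/h.
Σ(I−φ)·Δt = d  ⇒  (13.1+13.7+16.1+7.8 − 4φ)·1 = 30.7
φ = (50.70 − 30.7/1) / 4 = 5.00 mm/h.

φ ≈ 5.00 mm/h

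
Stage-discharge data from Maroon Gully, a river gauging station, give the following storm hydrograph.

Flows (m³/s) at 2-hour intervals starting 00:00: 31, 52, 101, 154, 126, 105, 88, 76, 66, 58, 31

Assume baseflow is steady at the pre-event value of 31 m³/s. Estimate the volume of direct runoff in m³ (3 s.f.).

Direct-runoff ordinates (Q − Q_b): 0.0, 21.0, 70.0, 123.0, 95.0, 74.0, 57.0, 45.0, 35.0, 27.0, 0.0 m³/s.
ΣQ_DR = 547.0 m³/s.
With Δt = 2 h = 7200 s, V = ΣQ_DR · Δt = 547.0 × 7200 = 3.94 × 10^6 m³.

V ≈ 3.94 × 10^6 m³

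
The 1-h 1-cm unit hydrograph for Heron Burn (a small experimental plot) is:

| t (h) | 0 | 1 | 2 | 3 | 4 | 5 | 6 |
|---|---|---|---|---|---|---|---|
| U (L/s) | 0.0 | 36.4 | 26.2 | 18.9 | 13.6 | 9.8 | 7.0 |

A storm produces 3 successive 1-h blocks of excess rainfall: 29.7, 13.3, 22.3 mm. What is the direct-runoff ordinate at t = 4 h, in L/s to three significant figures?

Q ≈ 124 L/s

By discrete convolution, Q_j = Σ (P_i / 10 mm) · U_{j−i}.
At t = 4 h (j=4): Q = (29.7/10)·13.6 + (13.3/10)·18.9 + (22.3/10)·26.2 = 124 L/s.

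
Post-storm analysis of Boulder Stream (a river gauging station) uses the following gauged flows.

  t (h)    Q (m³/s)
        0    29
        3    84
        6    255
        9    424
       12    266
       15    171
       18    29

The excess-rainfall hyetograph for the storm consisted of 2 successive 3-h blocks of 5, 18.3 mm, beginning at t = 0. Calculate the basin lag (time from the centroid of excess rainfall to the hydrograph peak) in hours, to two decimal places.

t_L ≈ 5.14 h

Centroid of excess rainfall: t_c = Σ P_i·t̄_i / ΣP_i = 3.8562 h (block centres at 1.5, 4.5 h).
Hydrograph peak occurs at t = 9 h, so basin lag t_L = 9 − 3.8562 = 5.14 h.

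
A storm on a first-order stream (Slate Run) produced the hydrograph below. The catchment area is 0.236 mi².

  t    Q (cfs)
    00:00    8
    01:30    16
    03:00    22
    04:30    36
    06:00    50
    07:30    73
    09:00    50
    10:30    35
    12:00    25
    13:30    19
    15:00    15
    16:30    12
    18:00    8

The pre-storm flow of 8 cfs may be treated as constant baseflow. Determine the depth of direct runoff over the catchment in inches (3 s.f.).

d ≈ 2.61 in

Direct runoff: 0.0, 8.0, 14.0, 28.0, 42.0, 65.0, 42.0, 27.0, 17.0, 11.0, 7.0, 4.0, 0.0 cfs; ΣQ_DR = 265.0 cfs.
V = ΣQ_DR · Δt = 265.0 × 5400 s = 1.431 × 10^6 ft³.
Over A = 0.236 mi², depth = V / A = 2.61 in.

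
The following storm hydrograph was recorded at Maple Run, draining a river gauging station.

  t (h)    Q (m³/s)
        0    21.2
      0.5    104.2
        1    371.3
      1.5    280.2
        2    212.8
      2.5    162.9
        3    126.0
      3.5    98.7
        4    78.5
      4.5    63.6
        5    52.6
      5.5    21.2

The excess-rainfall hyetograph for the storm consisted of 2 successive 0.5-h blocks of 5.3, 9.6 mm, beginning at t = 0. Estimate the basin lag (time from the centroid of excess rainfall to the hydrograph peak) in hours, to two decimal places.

Centroid of excess rainfall: t_c = Σ P_i·t̄_i / ΣP_i = 0.5721 h (block centres at 0.25, 0.75 h).
Hydrograph peak occurs at t = 1 h, so basin lag t_L = 1 − 0.5721 = 0.43 h.

t_L ≈ 0.43 h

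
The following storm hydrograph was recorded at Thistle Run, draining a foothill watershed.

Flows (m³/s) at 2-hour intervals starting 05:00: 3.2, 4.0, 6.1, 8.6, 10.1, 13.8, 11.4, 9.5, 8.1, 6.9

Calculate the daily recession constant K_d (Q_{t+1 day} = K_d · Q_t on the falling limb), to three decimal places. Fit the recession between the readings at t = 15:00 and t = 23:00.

K_d ≈ 0.125

Between t = 15:00 and t = 23:00 the flow falls from 13.8 to 6.9 m³/s over 4×2 h = 8 h.
Per-interval ratio K = (6.9/13.8)^(1/4) = 0.8409; K_d = K^(24/2) = 0.125.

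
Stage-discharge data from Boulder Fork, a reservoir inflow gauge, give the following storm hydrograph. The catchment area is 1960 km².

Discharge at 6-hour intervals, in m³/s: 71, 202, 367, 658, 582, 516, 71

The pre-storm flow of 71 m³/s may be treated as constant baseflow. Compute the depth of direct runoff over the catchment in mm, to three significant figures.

d ≈ 21.7 mm

Direct runoff: 0.0, 131.0, 296.0, 587.0, 511.0, 445.0, 0.0 m³/s; ΣQ_DR = 1970 m³/s.
V = ΣQ_DR · Δt = 1970 × 21600 s = 4.255 × 10^7 m³.
Over A = 1960 km², depth = V / A = 21.7 mm.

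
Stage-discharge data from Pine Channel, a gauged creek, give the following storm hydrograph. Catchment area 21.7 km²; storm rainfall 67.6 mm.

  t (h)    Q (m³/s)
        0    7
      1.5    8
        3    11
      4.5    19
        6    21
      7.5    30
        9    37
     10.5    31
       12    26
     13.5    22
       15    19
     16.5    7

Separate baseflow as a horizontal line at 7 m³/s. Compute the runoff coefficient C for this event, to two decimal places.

ΣQ_DR = 154.0 m³/s; V = ΣQ_DR·Δt = 8.316 × 10^5 m³.
Runoff depth d = V / A = 38.32 mm.
C = d / P = 38.32 / 67.6 = 0.57.

C ≈ 0.57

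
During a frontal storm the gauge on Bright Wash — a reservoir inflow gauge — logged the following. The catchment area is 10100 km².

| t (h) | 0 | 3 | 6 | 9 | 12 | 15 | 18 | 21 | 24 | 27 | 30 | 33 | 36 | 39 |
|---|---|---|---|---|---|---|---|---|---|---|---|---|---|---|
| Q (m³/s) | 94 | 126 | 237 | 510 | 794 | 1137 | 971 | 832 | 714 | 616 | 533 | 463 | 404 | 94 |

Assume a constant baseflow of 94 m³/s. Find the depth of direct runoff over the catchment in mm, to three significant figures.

Direct runoff: 0.0, 32.0, 143.0, 416.0, 700.0, 1043.0, 877.0, 738.0, 620.0, 522.0, 439.0, 369.0, 310.0, 0.0 m³/s; ΣQ_DR = 6209 m³/s.
V = ΣQ_DR · Δt = 6209 × 10800 s = 6.706 × 10^7 m³.
Over A = 10100 km², depth = V / A = 6.64 mm.

d ≈ 6.64 mm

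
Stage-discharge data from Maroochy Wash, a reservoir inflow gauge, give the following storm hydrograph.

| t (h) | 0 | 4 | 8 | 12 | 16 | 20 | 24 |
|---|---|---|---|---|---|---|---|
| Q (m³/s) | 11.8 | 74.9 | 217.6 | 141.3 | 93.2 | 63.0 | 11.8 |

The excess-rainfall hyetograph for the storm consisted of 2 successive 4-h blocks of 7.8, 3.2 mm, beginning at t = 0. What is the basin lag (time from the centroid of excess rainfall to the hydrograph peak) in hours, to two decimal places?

Centroid of excess rainfall: t_c = Σ P_i·t̄_i / ΣP_i = 3.1636 h (block centres at 2, 6 h).
Hydrograph peak occurs at t = 8 h, so basin lag t_L = 8 − 3.1636 = 4.84 h.

t_L ≈ 4.84 h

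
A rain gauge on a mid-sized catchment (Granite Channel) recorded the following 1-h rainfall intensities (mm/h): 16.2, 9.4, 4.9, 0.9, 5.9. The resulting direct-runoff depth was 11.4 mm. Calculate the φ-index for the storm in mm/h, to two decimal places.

φ ≈ 7.10 mm/h

Only the 2 blocks with intensity above φ contribute runoff: 16.2, 9.4 mm/h.
Σ(I−φ)·Δt = d  ⇒  (16.2+9.4 − 2φ)·1 = 11.4
φ = (25.60 − 11.4/1) / 2 = 7.10 mm/h.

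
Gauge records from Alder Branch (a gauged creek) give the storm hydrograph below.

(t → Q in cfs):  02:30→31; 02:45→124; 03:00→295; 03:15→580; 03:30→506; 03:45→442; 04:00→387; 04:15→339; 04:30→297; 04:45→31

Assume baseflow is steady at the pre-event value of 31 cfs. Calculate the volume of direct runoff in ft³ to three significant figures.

V ≈ 2.45 × 10^6 ft³

Direct-runoff ordinates (Q − Q_b): 0.0, 93.0, 264.0, 549.0, 475.0, 411.0, 356.0, 308.0, 266.0, 0.0 cfs.
ΣQ_DR = 2722 cfs.
With Δt = 0.25 h = 900 s, V = ΣQ_DR · Δt = 2722 × 900 = 2.45 × 10^6 ft³.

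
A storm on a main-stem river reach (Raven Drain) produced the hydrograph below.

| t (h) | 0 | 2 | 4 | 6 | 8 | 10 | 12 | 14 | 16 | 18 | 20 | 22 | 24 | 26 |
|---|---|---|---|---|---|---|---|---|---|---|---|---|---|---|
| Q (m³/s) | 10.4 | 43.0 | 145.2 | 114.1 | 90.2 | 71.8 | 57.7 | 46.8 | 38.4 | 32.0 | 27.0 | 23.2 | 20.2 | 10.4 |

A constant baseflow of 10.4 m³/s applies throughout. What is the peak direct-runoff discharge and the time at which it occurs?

Subtracting baseflow gives direct-runoff ordinates: 0.0, 32.6, 134.8, 103.7, 79.8, 61.4, 47.3, 36.4, 28.0, 21.6, 16.6, 12.8, 9.8, 0.0 m³/s.
The maximum is 134.8 m³/s, occurring at the reading for t = 4 h.

Q_p = 134.8 m³/s at t = 4 h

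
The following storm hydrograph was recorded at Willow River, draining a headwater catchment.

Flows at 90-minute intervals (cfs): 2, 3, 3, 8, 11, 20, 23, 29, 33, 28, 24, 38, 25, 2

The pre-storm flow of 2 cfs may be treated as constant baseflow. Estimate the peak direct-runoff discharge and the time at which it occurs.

Q_p = 36.0 cfs at t = 16.5 h

Subtracting baseflow gives direct-runoff ordinates: 0.0, 1.0, 1.0, 6.0, 9.0, 18.0, 21.0, 27.0, 31.0, 26.0, 22.0, 36.0, 23.0, 0.0 cfs.
The maximum is 36.0 cfs, occurring at the reading for t = 16.5 h.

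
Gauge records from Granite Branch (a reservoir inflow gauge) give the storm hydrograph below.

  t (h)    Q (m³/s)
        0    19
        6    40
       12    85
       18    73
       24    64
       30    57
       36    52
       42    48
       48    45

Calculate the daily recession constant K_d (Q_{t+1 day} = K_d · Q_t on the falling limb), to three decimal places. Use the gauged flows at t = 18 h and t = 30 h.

Between t = 18 h and t = 30 h the flow falls from 73 to 57 m³/s over 2×6 h = 12 h.
Per-interval ratio K = (57/73)^(1/2) = 0.8836; K_d = K^(24/6) = 0.610.

K_d ≈ 0.610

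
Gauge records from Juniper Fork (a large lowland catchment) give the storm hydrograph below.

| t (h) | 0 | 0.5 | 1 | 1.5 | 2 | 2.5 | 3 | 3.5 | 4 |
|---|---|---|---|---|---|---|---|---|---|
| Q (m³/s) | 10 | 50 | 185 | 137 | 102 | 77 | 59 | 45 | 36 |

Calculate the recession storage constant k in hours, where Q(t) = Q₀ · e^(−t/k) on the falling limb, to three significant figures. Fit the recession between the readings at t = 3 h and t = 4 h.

On the falling limb, Q drops from 59 to 36 m³/s between t = 3 h and t = 4 h (Δt = 1 h).
k = −Δt / ln(Q₂/Q₁) = −1 / ln(36/59) = 2.02 h.

k ≈ 2.02 h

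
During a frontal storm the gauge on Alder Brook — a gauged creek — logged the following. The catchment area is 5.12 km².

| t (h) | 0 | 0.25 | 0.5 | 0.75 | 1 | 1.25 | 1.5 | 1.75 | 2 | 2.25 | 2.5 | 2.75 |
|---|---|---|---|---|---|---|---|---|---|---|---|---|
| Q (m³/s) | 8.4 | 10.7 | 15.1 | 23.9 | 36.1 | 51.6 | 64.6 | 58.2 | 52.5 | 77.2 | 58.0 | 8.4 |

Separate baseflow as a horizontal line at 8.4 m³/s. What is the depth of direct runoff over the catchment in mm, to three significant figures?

d ≈ 64.0 mm

Direct runoff: 0.0, 2.3, 6.7, 15.5, 27.7, 43.2, 56.2, 49.8, 44.1, 68.8, 49.6, 0.0 m³/s; ΣQ_DR = 363.9 m³/s.
V = ΣQ_DR · Δt = 363.9 × 900 s = 3.275 × 10^5 m³.
Over A = 5.12 km², depth = V / A = 64.0 mm.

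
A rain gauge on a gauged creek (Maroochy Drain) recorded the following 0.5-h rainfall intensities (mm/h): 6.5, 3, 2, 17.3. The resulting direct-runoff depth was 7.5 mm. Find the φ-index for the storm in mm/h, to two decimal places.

φ ≈ 4.40 mm/h

Only the 2 blocks with intensity above φ contribute runoff: 6.5, 17.3 mm/h.
Σ(I−φ)·Δt = d  ⇒  (6.5+17.3 − 2φ)·0.5 = 7.5
φ = (23.80 − 7.5/0.5) / 2 = 4.40 mm/h.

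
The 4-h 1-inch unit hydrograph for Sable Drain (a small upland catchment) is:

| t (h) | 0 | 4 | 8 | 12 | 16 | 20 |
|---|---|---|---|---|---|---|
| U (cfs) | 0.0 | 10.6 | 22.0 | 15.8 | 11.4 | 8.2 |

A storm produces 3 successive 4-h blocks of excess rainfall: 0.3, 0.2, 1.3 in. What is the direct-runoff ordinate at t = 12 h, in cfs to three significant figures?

By discrete convolution, Q_j = Σ (P_i / 1 in) · U_{j−i}.
At t = 12 h (j=3): Q = (0.3/1)·15.8 + (0.2/1)·22.0 + (1.3/1)·10.6 = 22.9 cfs.

Q ≈ 22.9 cfs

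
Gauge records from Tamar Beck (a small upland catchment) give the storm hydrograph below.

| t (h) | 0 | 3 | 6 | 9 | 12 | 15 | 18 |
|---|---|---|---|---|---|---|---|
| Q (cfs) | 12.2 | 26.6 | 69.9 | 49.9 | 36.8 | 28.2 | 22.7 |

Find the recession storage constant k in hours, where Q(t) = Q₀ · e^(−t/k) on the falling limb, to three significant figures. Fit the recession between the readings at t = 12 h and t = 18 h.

On the falling limb, Q drops from 36.8 to 22.7 cfs between t = 12 h and t = 18 h (Δt = 6 h).
k = −Δt / ln(Q₂/Q₁) = −6 / ln(22.7/36.8) = 12.4 h.

k ≈ 12.4 h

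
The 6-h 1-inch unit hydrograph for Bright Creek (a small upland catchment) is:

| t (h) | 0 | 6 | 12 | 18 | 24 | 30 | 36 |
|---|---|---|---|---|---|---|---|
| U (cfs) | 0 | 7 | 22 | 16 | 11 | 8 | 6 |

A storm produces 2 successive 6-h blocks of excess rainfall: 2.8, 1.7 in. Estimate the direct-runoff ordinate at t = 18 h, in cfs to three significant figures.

Q ≈ 82.2 cfs

By discrete convolution, Q_j = Σ (P_i / 1 in) · U_{j−i}.
At t = 18 h (j=3): Q = (2.8/1)·16 + (1.7/1)·22 = 82.2 cfs.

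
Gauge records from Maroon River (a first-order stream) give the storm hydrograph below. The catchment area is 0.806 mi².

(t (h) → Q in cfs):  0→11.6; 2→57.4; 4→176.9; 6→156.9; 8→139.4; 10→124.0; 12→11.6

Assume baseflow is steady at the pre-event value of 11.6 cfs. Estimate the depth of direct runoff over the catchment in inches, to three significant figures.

Direct runoff: 0.0, 45.8, 165.3, 145.3, 127.8, 112.4, 0.0 cfs; ΣQ_DR = 596.6 cfs.
V = ΣQ_DR · Δt = 596.6 × 7200 s = 4.296 × 10^6 ft³.
Over A = 0.806 mi², depth = V / A = 2.29 in.

d ≈ 2.29 in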